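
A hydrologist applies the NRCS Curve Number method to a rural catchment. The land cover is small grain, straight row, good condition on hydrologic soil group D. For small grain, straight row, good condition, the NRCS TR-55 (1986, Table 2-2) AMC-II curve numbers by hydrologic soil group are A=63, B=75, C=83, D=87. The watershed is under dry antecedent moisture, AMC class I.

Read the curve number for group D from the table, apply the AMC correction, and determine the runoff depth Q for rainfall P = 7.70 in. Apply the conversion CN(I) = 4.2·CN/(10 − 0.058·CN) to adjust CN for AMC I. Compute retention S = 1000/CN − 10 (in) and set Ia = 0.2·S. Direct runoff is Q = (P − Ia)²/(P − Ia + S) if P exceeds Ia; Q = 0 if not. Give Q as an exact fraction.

NRCS table: small grain, straight row, good condition, soil group D → CN(II) = 87
Adjust CN=87 to AMC I: 4.2·87/(10 − 0.058·87) → (1827/5) ÷ (2477/500) = 182700/2477 ≈ 73.759
Max retention: S = 1000/(182700/2477) − 10 = 6500/1827 in (≈ 3.558 in)
Ia = 0.2·(6500/1827) = 1300/1827 in ≈ 0.712 in
Excess rainfall: 7.700 − 0.712 = 6.988 in; P > Ia so Q > 0
Q: (127679/18270)² ÷ (192679/18270) = 16301927041/3520245330 in (≈ 4.631 in)

Q = 16301927041/3520245330 in ≈ 4.631 in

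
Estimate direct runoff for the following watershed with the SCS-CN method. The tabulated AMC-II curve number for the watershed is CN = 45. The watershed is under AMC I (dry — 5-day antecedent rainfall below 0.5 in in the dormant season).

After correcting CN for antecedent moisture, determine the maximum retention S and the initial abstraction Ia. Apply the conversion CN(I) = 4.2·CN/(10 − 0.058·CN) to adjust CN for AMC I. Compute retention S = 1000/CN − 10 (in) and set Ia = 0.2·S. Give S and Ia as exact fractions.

CN(I) from CN(II)=45: (4.2·45)/(10 − 0.058·45) = 18900/739 ≈ 25.575
Retention S: 1000/CN − 10 with CN=25.575 → S = 5500/189 ≈ 29.101 in
Ia = 0.2S: 0.2·29.101 = 5.820 in (exactly 1100/189)

S = 5500/189 in ≈ 29.101 in; Ia = 1100/189 in ≈ 5.820 in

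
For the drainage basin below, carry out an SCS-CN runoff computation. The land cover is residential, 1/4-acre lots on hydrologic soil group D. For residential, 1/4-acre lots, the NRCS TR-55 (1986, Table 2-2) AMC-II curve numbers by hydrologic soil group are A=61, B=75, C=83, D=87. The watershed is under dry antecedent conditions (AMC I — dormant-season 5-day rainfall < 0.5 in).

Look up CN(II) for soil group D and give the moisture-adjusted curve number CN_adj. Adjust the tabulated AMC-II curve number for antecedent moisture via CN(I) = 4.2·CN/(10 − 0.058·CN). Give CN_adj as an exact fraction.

NRCS table: residential, 1/4-acre lots, soil group D → CN(II) = 87
Adjust CN=87 to AMC I: 4.2·87/(10 − 0.058·87) → (1827/5) ÷ (2477/500) = 182700/2477 ≈ 73.759

CN_adj = 182700/2477 ≈ 73.759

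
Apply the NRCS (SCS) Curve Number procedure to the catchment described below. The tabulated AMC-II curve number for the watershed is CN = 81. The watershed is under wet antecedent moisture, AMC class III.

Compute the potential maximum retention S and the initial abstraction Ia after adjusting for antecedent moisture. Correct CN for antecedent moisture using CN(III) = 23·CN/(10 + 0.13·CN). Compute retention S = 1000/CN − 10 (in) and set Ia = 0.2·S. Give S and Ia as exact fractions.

S = 1900/1863 in ≈ 1.020 in; Ia = 380/1863 in ≈ 0.204 in

CN(III) from CN(II)=81: (23·81)/(10 + 0.13·81) = 186300/2053 ≈ 90.745
S = 1000/(186300/2053) − 10 = 1900/1863 in ≈ 1.020 in
Ia = 0.2S: 0.2·1.020 = 0.204 in (exactly 380/1863)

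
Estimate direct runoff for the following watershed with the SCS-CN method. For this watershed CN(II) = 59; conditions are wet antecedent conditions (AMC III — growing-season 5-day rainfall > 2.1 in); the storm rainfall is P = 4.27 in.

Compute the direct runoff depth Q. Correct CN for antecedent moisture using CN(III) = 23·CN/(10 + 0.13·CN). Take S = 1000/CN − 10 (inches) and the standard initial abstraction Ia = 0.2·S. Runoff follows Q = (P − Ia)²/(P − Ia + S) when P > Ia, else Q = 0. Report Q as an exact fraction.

Q = 247445558721/123139472300 in ≈ 2.009 in

CN(III) from CN(II)=59: (23·59)/(10 + 0.13·59) = 135700/1767 ≈ 76.797
Retention S: 1000/CN − 10 with CN=76.797 → S = 4100/1357 ≈ 3.021 in
Ia = 0.2S: 0.2·3.021 = 0.604 in (exactly 820/1357)
Excess rainfall: 4.270 − 0.604 = 3.666 in; P > Ia so Q > 0
Runoff Q = (P−Ia)²/(P−Ia+S) = (3.666)²/(3.666+3.021) = 247445558721/123139472300 ≈ 2.009 in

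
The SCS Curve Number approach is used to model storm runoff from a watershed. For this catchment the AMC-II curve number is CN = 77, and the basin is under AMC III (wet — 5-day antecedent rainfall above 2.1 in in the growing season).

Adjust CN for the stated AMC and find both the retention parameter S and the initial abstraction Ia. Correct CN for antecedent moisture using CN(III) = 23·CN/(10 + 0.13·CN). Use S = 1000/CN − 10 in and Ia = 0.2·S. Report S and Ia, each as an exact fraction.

Wet (AMC III): CN(III) = 23·77/(10 + 0.13·77) = 1771/(2001/100) = 7700/87 ≈ 88.506
Max retention: S = 1000/(7700/87) − 10 = 100/77 in (≈ 1.299 in)
Ia = 0.2·(100/77) = 20/77 in ≈ 0.260 in

S = 100/77 in ≈ 1.299 in; Ia = 20/77 in ≈ 0.260 in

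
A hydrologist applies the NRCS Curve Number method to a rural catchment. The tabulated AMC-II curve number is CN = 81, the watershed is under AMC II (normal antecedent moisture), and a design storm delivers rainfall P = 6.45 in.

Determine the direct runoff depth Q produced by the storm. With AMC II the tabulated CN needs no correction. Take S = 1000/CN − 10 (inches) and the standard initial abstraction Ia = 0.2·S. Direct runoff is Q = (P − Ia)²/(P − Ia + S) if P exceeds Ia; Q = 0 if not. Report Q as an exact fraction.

Average conditions: CN = 81 (no AMC adjustment).
Retention S: 1000/CN − 10 with CN=81.000 → S = 190/81 ≈ 2.346 in
Ia = 0.2S: 0.2·2.346 = 0.469 in (exactly 38/81)
Excess rainfall: 6.450 − 0.469 = 5.981 in; P > Ia so Q > 0
Runoff Q = (P−Ia)²/(P−Ia+S) = (5.981)²/(5.981+2.346) = 93876721/21852180 ≈ 4.296 in

Q = 93876721/21852180 in ≈ 4.296 in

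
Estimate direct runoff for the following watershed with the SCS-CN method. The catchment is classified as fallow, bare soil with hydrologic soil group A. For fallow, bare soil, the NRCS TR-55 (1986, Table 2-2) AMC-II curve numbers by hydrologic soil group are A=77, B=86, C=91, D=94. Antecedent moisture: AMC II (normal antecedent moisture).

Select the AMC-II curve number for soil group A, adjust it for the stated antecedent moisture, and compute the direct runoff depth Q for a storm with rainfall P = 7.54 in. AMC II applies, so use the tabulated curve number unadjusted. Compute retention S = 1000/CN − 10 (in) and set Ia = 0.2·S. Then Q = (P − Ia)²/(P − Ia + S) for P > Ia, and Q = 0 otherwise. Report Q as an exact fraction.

NRCS table: fallow, bare soil, soil group A → CN(II) = 77
AMC II — tabulated CN = 77 applies directly.
Retention S: 1000/CN − 10 with CN=77.000 → S = 230/77 ≈ 2.987 in
Initial abstraction Ia = S/5 = (230/77)/5 = 46/77 ≈ 0.597 in
Since P=7.540 > Ia=0.597: effective rainfall P−Ia = 26729/3850 in
Runoff Q = (P−Ia)²/(P−Ia+S) = (6.943)²/(6.943+2.987) = 714439441/147181650 ≈ 4.854 in

Q = 714439441/147181650 in ≈ 4.854 in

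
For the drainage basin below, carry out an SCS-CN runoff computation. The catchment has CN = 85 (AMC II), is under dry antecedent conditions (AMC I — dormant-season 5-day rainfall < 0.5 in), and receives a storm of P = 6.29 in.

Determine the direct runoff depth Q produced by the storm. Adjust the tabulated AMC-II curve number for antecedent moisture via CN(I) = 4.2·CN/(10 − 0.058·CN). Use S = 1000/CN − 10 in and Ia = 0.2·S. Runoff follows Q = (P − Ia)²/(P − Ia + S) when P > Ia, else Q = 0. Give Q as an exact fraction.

Q = 4205652201/1366726900 in ≈ 3.077 in

Adjust CN=85 to AMC I: 4.2·85/(10 − 0.058·85) → 357 ÷ (507/100) = 11900/169 ≈ 70.414
S = 1000/(11900/169) − 10 = 500/119 in ≈ 4.202 in
Ia = 0.2·(500/119) = 100/119 in ≈ 0.840 in
Excess rainfall: 6.290 − 0.840 = 5.450 in; P > Ia so Q > 0
Q: (64851/11900)² ÷ (114851/11900) = 4205652201/1366726900 in (≈ 3.077 in)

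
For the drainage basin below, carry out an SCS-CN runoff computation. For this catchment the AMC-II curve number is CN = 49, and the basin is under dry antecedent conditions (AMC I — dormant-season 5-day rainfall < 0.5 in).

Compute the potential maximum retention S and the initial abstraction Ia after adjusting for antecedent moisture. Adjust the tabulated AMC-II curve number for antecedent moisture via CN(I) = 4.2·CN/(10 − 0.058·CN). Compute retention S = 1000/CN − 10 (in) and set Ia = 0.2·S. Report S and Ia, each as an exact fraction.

S = 8500/343 in ≈ 24.781 in; Ia = 1700/343 in ≈ 4.956 in

CN(I) from CN(II)=49: (4.2·49)/(10 − 0.058·49) = 34300/1193 ≈ 28.751
Max retention: S = 1000/(34300/1193) − 10 = 8500/343 in (≈ 24.781 in)
Ia = 0.2S: 0.2·24.781 = 4.956 in (exactly 1700/343)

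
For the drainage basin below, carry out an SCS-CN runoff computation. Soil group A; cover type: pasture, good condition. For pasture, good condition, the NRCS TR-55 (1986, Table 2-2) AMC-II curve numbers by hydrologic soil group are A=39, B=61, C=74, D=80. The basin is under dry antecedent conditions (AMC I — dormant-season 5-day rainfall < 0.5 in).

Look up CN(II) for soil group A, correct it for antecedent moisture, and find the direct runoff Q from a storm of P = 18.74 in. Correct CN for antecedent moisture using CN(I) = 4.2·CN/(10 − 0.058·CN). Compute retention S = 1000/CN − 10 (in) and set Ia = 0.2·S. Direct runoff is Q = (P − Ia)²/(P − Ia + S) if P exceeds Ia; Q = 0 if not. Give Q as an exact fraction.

NRCS table: pasture, good condition, soil group A → CN(II) = 39
Adjust CN=39 to AMC I: 4.2·39/(10 − 0.058·39) → (819/5) ÷ (3869/500) = 81900/3869 ≈ 21.168
S = 1000/(81900/3869) − 10 = 30500/819 in ≈ 37.241 in
Ia = 0.2·(30500/819) = 6100/819 in ≈ 7.448 in
Excess rainfall: 18.740 − 7.448 = 11.292 in; P > Ia so Q > 0
Runoff Q = (P−Ia)²/(P−Ia+S) = (11.292)²/(11.292+37.241) = 213816534409/81384152850 ≈ 2.627 in

Q = 213816534409/81384152850 in ≈ 2.627 in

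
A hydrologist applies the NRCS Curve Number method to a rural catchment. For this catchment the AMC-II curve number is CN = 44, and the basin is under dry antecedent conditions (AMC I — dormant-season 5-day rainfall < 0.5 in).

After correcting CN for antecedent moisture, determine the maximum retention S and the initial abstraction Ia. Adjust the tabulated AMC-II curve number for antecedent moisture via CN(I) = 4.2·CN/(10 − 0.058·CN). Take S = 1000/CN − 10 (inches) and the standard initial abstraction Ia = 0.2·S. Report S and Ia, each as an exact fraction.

S = 1000/33 in ≈ 30.303 in; Ia = 200/33 in ≈ 6.061 in

Dry (AMC I): CN(I) = 4.2·44/(10 − 0.058·44) = (924/5)/(931/125) = 3300/133 ≈ 24.812
Max retention: S = 1000/(3300/133) − 10 = 1000/33 in (≈ 30.303 in)
Ia = 0.2·(1000/33) = 200/33 in ≈ 6.061 in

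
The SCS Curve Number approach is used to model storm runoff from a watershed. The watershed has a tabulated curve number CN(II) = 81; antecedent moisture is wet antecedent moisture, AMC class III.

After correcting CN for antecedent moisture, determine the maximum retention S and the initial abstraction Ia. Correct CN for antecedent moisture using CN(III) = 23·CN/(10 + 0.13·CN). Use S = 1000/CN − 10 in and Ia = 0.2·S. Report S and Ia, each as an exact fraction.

Adjust CN=81 to AMC III: 23·81/(10 + 0.13·81) → 1863 ÷ (2053/100) = 186300/2053 ≈ 90.745
Max retention: S = 1000/(186300/2053) − 10 = 1900/1863 in (≈ 1.020 in)
Initial abstraction Ia = S/5 = (1900/1863)/5 = 380/1863 ≈ 0.204 in

S = 1900/1863 in ≈ 1.020 in; Ia = 380/1863 in ≈ 0.204 in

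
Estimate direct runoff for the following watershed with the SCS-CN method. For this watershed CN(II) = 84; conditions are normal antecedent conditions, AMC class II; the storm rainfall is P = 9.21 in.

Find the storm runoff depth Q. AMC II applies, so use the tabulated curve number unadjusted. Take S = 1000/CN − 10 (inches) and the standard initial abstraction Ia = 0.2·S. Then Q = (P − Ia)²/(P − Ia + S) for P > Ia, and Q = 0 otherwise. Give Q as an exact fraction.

Q = 343768681/47336100 in ≈ 7.262 in

AMC II — tabulated CN = 84 applies directly.
Max retention: S = 1000/84 − 10 = 40/21 in (≈ 1.905 in)
Initial abstraction Ia = S/5 = (40/21)/5 = 8/21 ≈ 0.381 in
Since P=9.210 > Ia=0.381: effective rainfall P−Ia = 18541/2100 in
Runoff Q = (P−Ia)²/(P−Ia+S) = (8.829)²/(8.829+1.905) = 343768681/47336100 ≈ 7.262 in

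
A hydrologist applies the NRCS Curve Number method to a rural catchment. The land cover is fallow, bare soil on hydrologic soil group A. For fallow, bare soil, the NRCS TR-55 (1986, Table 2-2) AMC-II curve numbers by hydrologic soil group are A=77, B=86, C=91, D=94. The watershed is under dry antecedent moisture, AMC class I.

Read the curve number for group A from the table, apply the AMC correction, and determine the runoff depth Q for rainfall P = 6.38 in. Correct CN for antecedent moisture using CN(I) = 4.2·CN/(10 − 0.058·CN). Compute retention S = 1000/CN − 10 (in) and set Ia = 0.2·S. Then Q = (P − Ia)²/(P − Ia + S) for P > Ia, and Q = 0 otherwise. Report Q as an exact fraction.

Q = 160659077329/78895289550 in ≈ 2.036 in

NRCS table: fallow, bare soil, soil group A → CN(II) = 77
Dry (AMC I): CN(I) = 4.2·77/(10 − 0.058·77) = (1617/5)/(2767/500) = 161700/2767 ≈ 58.439
S = 1000/(161700/2767) − 10 = 11500/1617 in ≈ 7.112 in
Initial abstraction Ia = S/5 = (11500/1617)/5 = 2300/1617 ≈ 1.422 in
Since P=6.380 > Ia=1.422: effective rainfall P−Ia = 400823/80850 in
Q: (400823/80850)² ÷ (975823/80850) = 160659077329/78895289550 in (≈ 2.036 in)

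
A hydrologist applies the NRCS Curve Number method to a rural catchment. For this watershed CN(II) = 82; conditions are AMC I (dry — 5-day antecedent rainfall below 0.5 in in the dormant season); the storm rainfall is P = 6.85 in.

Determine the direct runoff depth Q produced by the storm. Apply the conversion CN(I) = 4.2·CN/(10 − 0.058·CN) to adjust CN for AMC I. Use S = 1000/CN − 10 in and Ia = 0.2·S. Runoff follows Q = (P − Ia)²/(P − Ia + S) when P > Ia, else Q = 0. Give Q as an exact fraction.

Q = 1110155761/363451060 in ≈ 3.054 in

Adjust CN=82 to AMC I: 4.2·82/(10 − 0.058·82) → (1722/5) ÷ (1311/250) = 28700/437 ≈ 65.675
Max retention: S = 1000/(28700/437) − 10 = 1500/287 in (≈ 5.226 in)
Ia = 0.2·(1500/287) = 300/287 in ≈ 1.045 in
Since P=6.850 > Ia=1.045: effective rainfall P−Ia = 33319/5740 in
Runoff Q = (P−Ia)²/(P−Ia+S) = (5.805)²/(5.805+5.226) = 1110155761/363451060 ≈ 3.054 in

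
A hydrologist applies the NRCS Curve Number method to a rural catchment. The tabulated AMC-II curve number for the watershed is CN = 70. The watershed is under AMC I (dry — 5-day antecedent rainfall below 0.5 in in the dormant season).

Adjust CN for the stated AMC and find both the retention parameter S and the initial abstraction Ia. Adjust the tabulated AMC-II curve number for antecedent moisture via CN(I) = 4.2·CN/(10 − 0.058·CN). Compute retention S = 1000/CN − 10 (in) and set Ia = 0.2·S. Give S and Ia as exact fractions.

S = 500/49 in ≈ 10.204 in; Ia = 100/49 in ≈ 2.041 in

Dry (AMC I): CN(I) = 4.2·70/(10 − 0.058·70) = 294/(297/50) = 4900/99 ≈ 49.495
S = 1000/(4900/99) − 10 = 500/49 in ≈ 10.204 in
Ia = 0.2S: 0.2·10.204 = 2.041 in (exactly 100/49)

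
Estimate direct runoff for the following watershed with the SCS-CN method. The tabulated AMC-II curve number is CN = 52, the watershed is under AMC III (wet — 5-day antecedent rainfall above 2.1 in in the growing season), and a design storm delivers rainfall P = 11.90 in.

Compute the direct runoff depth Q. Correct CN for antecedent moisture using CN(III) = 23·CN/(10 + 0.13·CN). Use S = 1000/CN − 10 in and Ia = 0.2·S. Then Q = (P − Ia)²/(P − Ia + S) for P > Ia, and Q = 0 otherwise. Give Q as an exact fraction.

CN(III) from CN(II)=52: (23·52)/(10 + 0.13·52) = 29900/419 ≈ 71.360
Retention S: 1000/CN − 10 with CN=71.360 → S = 1200/299 ≈ 4.013 in
Initial abstraction Ia = S/5 = (1200/299)/5 = 240/299 ≈ 0.803 in
Since P=11.900 > Ia=0.803: effective rainfall P−Ia = 33181/2990 in
Q = (33181/2990)²/((33181/2990) + 1200/299) = (1100978761/8940100)/(45181/2990) = 1100978761/135091190 in ≈ 8.150 in

Q = 1100978761/135091190 in ≈ 8.150 in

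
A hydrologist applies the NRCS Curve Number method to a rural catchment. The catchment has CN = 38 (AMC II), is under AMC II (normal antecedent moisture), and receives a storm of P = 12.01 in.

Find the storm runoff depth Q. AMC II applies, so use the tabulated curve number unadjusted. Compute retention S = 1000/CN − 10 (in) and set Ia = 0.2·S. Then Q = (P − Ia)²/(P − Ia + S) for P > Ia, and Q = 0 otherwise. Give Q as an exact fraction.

AMC II — tabulated CN = 38 applies directly.
S = 1000/38 − 10 = 310/19 in ≈ 16.316 in
Ia = 0.2S: 0.2·16.316 = 3.263 in (exactly 62/19)
Excess rainfall: 12.010 − 3.263 = 8.747 in; P > Ia so Q > 0
Q: (16619/1900)² ÷ (47619/1900) = 276191161/90476100 in (≈ 3.053 in)

Q = 276191161/90476100 in ≈ 3.053 in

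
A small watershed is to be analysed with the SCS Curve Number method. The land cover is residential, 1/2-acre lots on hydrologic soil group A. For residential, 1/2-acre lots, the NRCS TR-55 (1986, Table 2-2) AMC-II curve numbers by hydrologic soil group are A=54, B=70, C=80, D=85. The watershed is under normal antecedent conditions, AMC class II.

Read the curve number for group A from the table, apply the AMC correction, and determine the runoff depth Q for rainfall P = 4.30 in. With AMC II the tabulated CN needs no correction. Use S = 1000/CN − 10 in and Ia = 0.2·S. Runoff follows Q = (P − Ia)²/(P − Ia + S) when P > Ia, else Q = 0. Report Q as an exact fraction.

Q = 491401/810270 in ≈ 0.606 in

NRCS table: residential, 1/2-acre lots, soil group A → CN(II) = 54
Average conditions: CN = 54 (no AMC adjustment).
Max retention: S = 1000/54 − 10 = 230/27 in (≈ 8.519 in)
Ia = 0.2S: 0.2·8.519 = 1.704 in (exactly 46/27)
P − Ia = 4.300 − 1.704 = 701/270 ≈ 2.596 in (> 0, runoff occurs)
Runoff Q = (P−Ia)²/(P−Ia+S) = (2.596)²/(2.596+8.519) = 491401/810270 ≈ 0.606 in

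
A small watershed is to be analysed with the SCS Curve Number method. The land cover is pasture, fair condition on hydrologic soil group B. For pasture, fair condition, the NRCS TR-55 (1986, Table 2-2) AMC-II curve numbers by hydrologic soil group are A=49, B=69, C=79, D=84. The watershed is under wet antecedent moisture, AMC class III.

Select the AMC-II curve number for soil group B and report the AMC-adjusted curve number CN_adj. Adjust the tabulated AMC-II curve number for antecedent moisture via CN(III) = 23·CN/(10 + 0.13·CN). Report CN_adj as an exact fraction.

NRCS table: pasture, fair condition, soil group B → CN(II) = 69
Wet (AMC III): CN(III) = 23·69/(10 + 0.13·69) = 1587/(1897/100) = 158700/1897 ≈ 83.658

CN_adj = 158700/1897 ≈ 83.658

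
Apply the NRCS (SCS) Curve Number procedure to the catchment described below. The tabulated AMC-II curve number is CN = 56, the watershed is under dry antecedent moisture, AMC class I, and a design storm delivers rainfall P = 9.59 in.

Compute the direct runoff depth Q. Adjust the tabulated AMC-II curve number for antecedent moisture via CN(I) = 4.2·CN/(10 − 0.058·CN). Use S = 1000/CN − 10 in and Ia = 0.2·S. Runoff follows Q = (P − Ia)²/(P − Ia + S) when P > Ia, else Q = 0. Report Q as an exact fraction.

Dry (AMC I): CN(I) = 4.2·56/(10 − 0.058·56) = (1176/5)/(844/125) = 7350/211 ≈ 34.834
Retention S: 1000/CN − 10 with CN=34.834 → S = 2750/147 ≈ 18.707 in
Ia = 0.2·(2750/147) = 550/147 in ≈ 3.741 in
Excess rainfall: 9.590 − 3.741 = 5.849 in; P > Ia so Q > 0
Runoff Q = (P−Ia)²/(P−Ia+S) = (5.849)²/(5.849+18.707) = 7391356729/5306303100 ≈ 1.393 in

Q = 7391356729/5306303100 in ≈ 1.393 in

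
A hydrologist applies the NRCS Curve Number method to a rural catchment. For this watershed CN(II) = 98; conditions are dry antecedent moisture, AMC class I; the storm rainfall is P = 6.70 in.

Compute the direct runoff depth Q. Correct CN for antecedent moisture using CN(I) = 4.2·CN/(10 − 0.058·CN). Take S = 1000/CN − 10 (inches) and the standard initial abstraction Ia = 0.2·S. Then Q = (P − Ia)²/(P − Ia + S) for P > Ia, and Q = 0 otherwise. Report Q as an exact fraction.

Q = 4616251249/750583470 in ≈ 6.150 in

Dry (AMC I): CN(I) = 4.2·98/(10 − 0.058·98) = (2058/5)/(1079/250) = 102900/1079 ≈ 95.366
Retention S: 1000/CN − 10 with CN=95.366 → S = 500/1029 ≈ 0.486 in
Ia = 0.2S: 0.2·0.486 = 0.097 in (exactly 100/1029)
Since P=6.700 > Ia=0.097: effective rainfall P−Ia = 67943/10290 in
Q = (67943/10290)²/((67943/10290) + 500/1029) = (4616251249/105884100)/(72943/10290) = 4616251249/750583470 in ≈ 6.150 in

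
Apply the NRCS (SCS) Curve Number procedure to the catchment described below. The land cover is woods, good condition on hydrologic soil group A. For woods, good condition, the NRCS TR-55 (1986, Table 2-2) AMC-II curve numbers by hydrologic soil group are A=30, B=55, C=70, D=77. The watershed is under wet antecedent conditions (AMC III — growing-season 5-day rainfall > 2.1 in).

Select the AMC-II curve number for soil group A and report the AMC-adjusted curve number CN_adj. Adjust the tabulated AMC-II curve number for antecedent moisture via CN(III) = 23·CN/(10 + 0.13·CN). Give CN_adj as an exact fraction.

CN_adj = 6900/139 ≈ 49.640

NRCS table: woods, good condition, soil group A → CN(II) = 30
CN(III) from CN(II)=30: (23·30)/(10 + 0.13·30) = 6900/139 ≈ 49.640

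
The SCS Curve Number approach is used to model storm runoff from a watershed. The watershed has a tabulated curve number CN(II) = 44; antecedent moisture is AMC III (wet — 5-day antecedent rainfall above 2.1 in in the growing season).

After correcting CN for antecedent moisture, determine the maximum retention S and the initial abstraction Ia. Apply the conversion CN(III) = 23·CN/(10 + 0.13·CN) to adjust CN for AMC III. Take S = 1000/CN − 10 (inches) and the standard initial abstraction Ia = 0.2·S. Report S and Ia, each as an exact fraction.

CN(III) from CN(II)=44: (23·44)/(10 + 0.13·44) = 25300/393 ≈ 64.377
Max retention: S = 1000/(25300/393) − 10 = 1400/253 in (≈ 5.534 in)
Initial abstraction Ia = S/5 = (1400/253)/5 = 280/253 ≈ 1.107 in

S = 1400/253 in ≈ 5.534 in; Ia = 280/253 in ≈ 1.107 in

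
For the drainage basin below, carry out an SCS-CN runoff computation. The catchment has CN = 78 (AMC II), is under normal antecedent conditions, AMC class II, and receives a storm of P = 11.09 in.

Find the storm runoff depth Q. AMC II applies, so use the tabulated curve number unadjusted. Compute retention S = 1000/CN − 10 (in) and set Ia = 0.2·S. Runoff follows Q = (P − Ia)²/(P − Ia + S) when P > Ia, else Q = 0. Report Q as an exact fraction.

CN(II) = 78; AMC II needs no correction.
Retention S: 1000/CN − 10 with CN=78.000 → S = 110/39 ≈ 2.821 in
Ia = 0.2S: 0.2·2.821 = 0.564 in (exactly 22/39)
P − Ia = 11.090 − 0.564 = 41051/3900 ≈ 10.526 in (> 0, runoff occurs)
Runoff Q = (P−Ia)²/(P−Ia+S) = (10.526)²/(10.526+2.821) = 1685184601/202998900 ≈ 8.301 in

Q = 1685184601/202998900 in ≈ 8.301 in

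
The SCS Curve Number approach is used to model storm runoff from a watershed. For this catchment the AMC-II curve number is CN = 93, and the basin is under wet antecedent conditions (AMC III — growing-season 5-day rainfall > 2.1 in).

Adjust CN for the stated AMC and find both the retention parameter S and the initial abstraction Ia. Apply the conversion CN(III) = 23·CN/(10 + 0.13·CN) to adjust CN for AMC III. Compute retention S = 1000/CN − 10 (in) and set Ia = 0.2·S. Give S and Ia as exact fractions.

Adjust CN=93 to AMC III: 23·93/(10 + 0.13·93) → 2139 ÷ (2209/100) = 213900/2209 ≈ 96.831
Retention S: 1000/CN − 10 with CN=96.831 → S = 700/2139 ≈ 0.327 in
Ia = 0.2S: 0.2·0.327 = 0.065 in (exactly 140/2139)

S = 700/2139 in ≈ 0.327 in; Ia = 140/2139 in ≈ 0.065 in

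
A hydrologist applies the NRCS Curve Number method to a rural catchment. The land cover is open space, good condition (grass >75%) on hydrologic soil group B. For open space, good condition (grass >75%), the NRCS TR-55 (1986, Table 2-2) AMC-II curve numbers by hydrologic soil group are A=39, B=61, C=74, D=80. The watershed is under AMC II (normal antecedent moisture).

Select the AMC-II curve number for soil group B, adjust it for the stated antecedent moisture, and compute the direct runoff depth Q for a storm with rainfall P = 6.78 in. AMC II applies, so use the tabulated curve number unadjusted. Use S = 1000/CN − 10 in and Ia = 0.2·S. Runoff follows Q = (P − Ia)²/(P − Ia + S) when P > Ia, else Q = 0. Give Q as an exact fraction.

NRCS table: open space, good condition (grass >75%), soil group B → CN(II) = 61
Average conditions: CN = 61 (no AMC adjustment).
Max retention: S = 1000/61 − 10 = 390/61 in (≈ 6.393 in)
Initial abstraction Ia = S/5 = (390/61)/5 = 78/61 ≈ 1.279 in
P − Ia = 6.780 − 1.279 = 16779/3050 ≈ 5.501 in (> 0, runoff occurs)
Runoff Q = (P−Ia)²/(P−Ia+S) = (5.501)²/(5.501+6.393) = 31281649/12294550 ≈ 2.544 in

Q = 31281649/12294550 in ≈ 2.544 in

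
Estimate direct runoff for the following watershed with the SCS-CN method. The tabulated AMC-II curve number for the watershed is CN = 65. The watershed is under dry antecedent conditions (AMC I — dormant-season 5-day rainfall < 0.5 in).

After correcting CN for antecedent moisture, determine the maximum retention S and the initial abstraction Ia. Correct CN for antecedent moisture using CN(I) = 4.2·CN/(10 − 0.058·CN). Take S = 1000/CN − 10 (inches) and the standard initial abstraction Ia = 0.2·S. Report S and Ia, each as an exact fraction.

CN(I) from CN(II)=65: (4.2·65)/(10 − 0.058·65) = 3900/89 ≈ 43.820
Retention S: 1000/CN − 10 with CN=43.820 → S = 500/39 ≈ 12.821 in
Ia = 0.2S: 0.2·12.821 = 2.564 in (exactly 100/39)

S = 500/39 in ≈ 12.821 in; Ia = 100/39 in ≈ 2.564 in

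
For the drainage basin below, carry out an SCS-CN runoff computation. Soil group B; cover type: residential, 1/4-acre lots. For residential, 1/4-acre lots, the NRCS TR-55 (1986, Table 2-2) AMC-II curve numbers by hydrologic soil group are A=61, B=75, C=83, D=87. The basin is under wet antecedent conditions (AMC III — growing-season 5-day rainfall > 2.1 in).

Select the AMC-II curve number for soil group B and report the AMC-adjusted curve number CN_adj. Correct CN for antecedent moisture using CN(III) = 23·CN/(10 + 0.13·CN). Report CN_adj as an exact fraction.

NRCS table: residential, 1/4-acre lots, soil group B → CN(II) = 75
Adjust CN=75 to AMC III: 23·75/(10 + 0.13·75) → 1725 ÷ (79/4) = 6900/79 ≈ 87.342

CN_adj = 6900/79 ≈ 87.342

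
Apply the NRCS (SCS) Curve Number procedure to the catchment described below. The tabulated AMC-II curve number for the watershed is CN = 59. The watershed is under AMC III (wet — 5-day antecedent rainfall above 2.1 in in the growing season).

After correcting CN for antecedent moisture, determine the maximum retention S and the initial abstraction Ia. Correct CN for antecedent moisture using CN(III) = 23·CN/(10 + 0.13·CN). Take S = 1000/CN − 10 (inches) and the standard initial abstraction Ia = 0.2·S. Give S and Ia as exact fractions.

S = 4100/1357 in ≈ 3.021 in; Ia = 820/1357 in ≈ 0.604 in

Adjust CN=59 to AMC III: 23·59/(10 + 0.13·59) → 1357 ÷ (1767/100) = 135700/1767 ≈ 76.797
Max retention: S = 1000/(135700/1767) − 10 = 4100/1357 in (≈ 3.021 in)
Ia = 0.2S: 0.2·3.021 = 0.604 in (exactly 820/1357)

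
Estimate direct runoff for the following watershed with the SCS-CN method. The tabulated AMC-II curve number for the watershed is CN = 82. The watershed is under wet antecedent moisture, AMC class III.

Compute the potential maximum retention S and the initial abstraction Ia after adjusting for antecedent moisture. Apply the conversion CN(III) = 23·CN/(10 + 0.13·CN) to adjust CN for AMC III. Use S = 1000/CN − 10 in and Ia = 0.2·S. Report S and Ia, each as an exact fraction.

CN(III) from CN(II)=82: (23·82)/(10 + 0.13·82) = 94300/1033 ≈ 91.288
Max retention: S = 1000/(94300/1033) − 10 = 900/943 in (≈ 0.954 in)
Ia = 0.2·(900/943) = 180/943 in ≈ 0.191 in

S = 900/943 in ≈ 0.954 in; Ia = 180/943 in ≈ 0.191 in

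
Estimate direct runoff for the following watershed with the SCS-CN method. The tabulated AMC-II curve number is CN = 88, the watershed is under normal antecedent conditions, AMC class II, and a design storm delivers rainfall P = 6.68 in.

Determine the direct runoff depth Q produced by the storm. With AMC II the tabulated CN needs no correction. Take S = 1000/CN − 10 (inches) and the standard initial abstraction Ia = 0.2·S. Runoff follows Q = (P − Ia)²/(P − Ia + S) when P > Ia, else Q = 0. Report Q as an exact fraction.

Q = 3104644/587675 in ≈ 5.283 in

Average conditions: CN = 88 (no AMC adjustment).
Retention S: 1000/CN − 10 with CN=88.000 → S = 15/11 ≈ 1.364 in
Ia = 0.2·(15/11) = 3/11 in ≈ 0.273 in
Excess rainfall: 6.680 − 0.273 = 6.407 in; P > Ia so Q > 0
Runoff Q = (P−Ia)²/(P−Ia+S) = (6.407)²/(6.407+1.364) = 3104644/587675 ≈ 5.283 in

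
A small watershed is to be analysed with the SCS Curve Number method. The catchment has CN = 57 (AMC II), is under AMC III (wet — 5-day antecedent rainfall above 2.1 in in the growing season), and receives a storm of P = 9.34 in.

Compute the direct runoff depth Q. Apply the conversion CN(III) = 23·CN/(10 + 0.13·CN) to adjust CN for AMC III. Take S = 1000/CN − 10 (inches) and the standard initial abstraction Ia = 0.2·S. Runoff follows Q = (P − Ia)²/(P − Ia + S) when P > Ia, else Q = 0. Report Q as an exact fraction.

Q = 324030762169/51406735350 in ≈ 6.303 in

CN(III) from CN(II)=57: (23·57)/(10 + 0.13·57) = 131100/1741 ≈ 75.302
Retention S: 1000/CN − 10 with CN=75.302 → S = 4300/1311 ≈ 3.280 in
Ia = 0.2·(4300/1311) = 860/1311 in ≈ 0.656 in
P − Ia = 9.340 − 0.656 = 569237/65550 ≈ 8.684 in (> 0, runoff occurs)
Runoff Q = (P−Ia)²/(P−Ia+S) = (8.684)²/(8.684+3.280) = 324030762169/51406735350 ≈ 6.303 in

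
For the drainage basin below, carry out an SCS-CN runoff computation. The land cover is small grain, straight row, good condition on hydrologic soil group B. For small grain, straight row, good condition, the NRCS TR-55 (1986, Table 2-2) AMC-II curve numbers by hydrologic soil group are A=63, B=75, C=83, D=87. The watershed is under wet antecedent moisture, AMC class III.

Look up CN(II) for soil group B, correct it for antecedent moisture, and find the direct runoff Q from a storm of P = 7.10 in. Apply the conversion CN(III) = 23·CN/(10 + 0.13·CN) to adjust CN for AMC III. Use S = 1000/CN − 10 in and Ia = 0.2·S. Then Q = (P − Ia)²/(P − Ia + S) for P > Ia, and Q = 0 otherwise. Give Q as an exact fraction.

Q = 22080601/3932310 in ≈ 5.615 in

NRCS table: small grain, straight row, good condition, soil group B → CN(II) = 75
CN(III) from CN(II)=75: (23·75)/(10 + 0.13·75) = 6900/79 ≈ 87.342
Max retention: S = 1000/(6900/79) − 10 = 100/69 in (≈ 1.449 in)
Ia = 0.2·(100/69) = 20/69 in ≈ 0.290 in
Excess rainfall: 7.100 − 0.290 = 6.810 in; P > Ia so Q > 0
Q: (4699/690)² ÷ (5699/690) = 22080601/3932310 in (≈ 5.615 in)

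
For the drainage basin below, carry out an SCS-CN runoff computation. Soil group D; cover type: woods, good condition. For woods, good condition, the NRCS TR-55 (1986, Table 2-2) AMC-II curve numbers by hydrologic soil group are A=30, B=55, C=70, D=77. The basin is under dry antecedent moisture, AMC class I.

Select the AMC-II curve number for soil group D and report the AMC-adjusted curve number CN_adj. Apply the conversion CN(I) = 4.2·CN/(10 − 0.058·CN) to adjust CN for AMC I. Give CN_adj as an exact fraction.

CN_adj = 161700/2767 ≈ 58.439

NRCS table: woods, good condition, soil group D → CN(II) = 77
Adjust CN=77 to AMC I: 4.2·77/(10 − 0.058·77) → (1617/5) ÷ (2767/500) = 161700/2767 ≈ 58.439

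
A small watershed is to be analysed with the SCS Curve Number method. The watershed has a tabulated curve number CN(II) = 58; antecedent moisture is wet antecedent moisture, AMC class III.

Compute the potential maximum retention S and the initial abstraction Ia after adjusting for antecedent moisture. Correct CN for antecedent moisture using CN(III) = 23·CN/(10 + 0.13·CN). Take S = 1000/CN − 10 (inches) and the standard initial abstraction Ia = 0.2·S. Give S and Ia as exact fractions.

CN(III) from CN(II)=58: (23·58)/(10 + 0.13·58) = 66700/877 ≈ 76.055
Retention S: 1000/CN − 10 with CN=76.055 → S = 2100/667 ≈ 3.148 in
Ia = 0.2S: 0.2·3.148 = 0.630 in (exactly 420/667)

S = 2100/667 in ≈ 3.148 in; Ia = 420/667 in ≈ 0.630 in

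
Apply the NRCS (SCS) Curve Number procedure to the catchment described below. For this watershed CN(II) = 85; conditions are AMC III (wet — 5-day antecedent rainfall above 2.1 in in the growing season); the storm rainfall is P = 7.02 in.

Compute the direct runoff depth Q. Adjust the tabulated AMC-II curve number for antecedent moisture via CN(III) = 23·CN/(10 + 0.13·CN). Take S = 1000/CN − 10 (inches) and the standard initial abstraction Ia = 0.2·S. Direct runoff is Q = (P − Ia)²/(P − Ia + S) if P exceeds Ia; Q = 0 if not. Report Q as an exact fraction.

Q = 6006882027/972553850 in ≈ 6.176 in

Wet (AMC III): CN(III) = 23·85/(10 + 0.13·85) = 1955/(421/20) = 39100/421 ≈ 92.874
Max retention: S = 1000/(39100/421) − 10 = 300/391 in (≈ 0.767 in)
Ia = 0.2S: 0.2·0.767 = 0.153 in (exactly 60/391)
Excess rainfall: 7.020 − 0.153 = 6.867 in; P > Ia so Q > 0
Q = (134241/19550)²/((134241/19550) + 300/391) = (18020646081/382202500)/(149241/19550) = 6006882027/972553850 in ≈ 6.176 in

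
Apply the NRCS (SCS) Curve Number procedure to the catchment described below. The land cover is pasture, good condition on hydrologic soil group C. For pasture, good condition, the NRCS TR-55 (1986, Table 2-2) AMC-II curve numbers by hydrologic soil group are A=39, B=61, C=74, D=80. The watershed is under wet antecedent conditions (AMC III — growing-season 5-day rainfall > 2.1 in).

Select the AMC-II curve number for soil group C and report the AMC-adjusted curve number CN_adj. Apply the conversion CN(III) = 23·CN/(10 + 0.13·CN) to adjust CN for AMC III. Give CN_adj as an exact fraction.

CN_adj = 85100/981 ≈ 86.748

NRCS table: pasture, good condition, soil group C → CN(II) = 74
CN(III) from CN(II)=74: (23·74)/(10 + 0.13·74) = 85100/981 ≈ 86.748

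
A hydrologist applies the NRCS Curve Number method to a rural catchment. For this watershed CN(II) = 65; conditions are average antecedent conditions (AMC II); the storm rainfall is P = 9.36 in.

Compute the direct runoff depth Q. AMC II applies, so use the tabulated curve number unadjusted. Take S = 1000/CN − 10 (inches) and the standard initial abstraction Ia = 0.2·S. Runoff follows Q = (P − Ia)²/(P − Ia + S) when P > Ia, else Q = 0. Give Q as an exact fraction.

Q = 3623432/721825 in ≈ 5.020 in

CN(II) = 65; AMC II needs no correction.
S = 1000/65 − 10 = 70/13 in ≈ 5.385 in
Initial abstraction Ia = S/5 = (70/13)/5 = 14/13 ≈ 1.077 in
Excess rainfall: 9.360 − 1.077 = 8.283 in; P > Ia so Q > 0
Q: (2692/325)² ÷ (4442/325) = 3623432/721825 in (≈ 5.020 in)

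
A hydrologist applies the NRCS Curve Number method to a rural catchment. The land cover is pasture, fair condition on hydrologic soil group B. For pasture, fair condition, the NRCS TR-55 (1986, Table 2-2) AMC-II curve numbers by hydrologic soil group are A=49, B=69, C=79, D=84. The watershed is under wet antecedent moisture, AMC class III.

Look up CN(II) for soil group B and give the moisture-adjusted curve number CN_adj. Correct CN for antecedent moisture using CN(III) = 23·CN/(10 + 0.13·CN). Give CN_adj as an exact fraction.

NRCS table: pasture, fair condition, soil group B → CN(II) = 69
Adjust CN=69 to AMC III: 23·69/(10 + 0.13·69) → 1587 ÷ (1897/100) = 158700/1897 ≈ 83.658

CN_adj = 158700/1897 ≈ 83.658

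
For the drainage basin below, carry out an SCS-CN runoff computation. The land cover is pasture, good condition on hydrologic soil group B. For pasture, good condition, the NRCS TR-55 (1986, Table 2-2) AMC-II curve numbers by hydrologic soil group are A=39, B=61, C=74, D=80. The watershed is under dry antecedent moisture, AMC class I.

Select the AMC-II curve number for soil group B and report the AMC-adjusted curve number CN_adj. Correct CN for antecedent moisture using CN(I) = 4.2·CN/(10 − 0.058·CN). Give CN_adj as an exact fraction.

CN_adj = 42700/1077 ≈ 39.647

NRCS table: pasture, good condition, soil group B → CN(II) = 61
Dry (AMC I): CN(I) = 4.2·61/(10 − 0.058·61) = (1281/5)/(3231/500) = 42700/1077 ≈ 39.647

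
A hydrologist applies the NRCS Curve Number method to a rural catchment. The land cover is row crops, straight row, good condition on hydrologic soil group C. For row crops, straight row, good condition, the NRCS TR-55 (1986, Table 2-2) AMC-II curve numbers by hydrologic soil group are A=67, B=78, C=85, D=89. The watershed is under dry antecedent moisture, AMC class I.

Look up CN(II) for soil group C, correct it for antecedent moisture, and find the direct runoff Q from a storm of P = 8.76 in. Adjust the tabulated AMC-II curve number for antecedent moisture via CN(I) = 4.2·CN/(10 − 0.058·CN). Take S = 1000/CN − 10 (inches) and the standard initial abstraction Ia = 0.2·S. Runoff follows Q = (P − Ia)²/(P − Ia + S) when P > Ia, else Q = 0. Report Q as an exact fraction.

Q = 555120721/107281475 in ≈ 5.174 in

NRCS table: row crops, straight row, good condition, soil group C → CN(II) = 85
Adjust CN=85 to AMC I: 4.2·85/(10 − 0.058·85) → 357 ÷ (507/100) = 11900/169 ≈ 70.414
Max retention: S = 1000/(11900/169) − 10 = 500/119 in (≈ 4.202 in)
Initial abstraction Ia = S/5 = (500/119)/5 = 100/119 ≈ 0.840 in
Excess rainfall: 8.760 − 0.840 = 7.920 in; P > Ia so Q > 0
Runoff Q = (P−Ia)²/(P−Ia+S) = (7.920)²/(7.920+4.202) = 555120721/107281475 ≈ 5.174 in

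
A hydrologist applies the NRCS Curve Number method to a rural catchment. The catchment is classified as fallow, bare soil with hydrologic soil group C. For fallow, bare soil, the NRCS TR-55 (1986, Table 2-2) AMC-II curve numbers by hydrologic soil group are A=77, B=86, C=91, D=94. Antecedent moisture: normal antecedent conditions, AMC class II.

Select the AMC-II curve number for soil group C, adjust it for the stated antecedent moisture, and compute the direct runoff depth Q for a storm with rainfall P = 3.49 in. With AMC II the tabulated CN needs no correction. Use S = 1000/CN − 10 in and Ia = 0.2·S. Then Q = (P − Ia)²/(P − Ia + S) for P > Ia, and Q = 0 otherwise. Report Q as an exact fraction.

NRCS table: fallow, bare soil, soil group C → CN(II) = 91
CN(II) = 91; AMC II needs no correction.
Max retention: S = 1000/91 − 10 = 90/91 in (≈ 0.989 in)
Ia = 0.2S: 0.2·0.989 = 0.198 in (exactly 18/91)
Since P=3.490 > Ia=0.198: effective rainfall P−Ia = 29959/9100 in
Q = (29959/9100)²/((29959/9100) + 90/91) = (897541681/82810000)/(38959/9100) = 897541681/354526900 in ≈ 2.532 in

Q = 897541681/354526900 in ≈ 2.532 in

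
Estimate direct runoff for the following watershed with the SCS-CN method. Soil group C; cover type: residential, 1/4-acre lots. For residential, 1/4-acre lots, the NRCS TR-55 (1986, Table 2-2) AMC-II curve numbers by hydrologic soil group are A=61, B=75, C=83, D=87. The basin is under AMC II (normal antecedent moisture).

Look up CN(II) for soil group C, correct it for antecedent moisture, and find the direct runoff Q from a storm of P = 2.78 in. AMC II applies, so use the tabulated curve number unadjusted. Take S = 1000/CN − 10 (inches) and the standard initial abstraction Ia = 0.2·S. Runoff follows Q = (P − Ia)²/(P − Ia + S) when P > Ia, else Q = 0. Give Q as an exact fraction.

NRCS table: residential, 1/4-acre lots, soil group C → CN(II) = 83
CN(II) = 83; AMC II needs no correction.
Max retention: S = 1000/83 − 10 = 170/83 in (≈ 2.048 in)
Ia = 0.2·(170/83) = 34/83 in ≈ 0.410 in
P − Ia = 2.780 − 0.410 = 9837/4150 ≈ 2.370 in (> 0, runoff occurs)
Q = (9837/4150)²/((9837/4150) + 170/83) = (96766569/17222500)/(18337/4150) = 96766569/76098550 in ≈ 1.272 in

Q = 96766569/76098550 in ≈ 1.272 in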